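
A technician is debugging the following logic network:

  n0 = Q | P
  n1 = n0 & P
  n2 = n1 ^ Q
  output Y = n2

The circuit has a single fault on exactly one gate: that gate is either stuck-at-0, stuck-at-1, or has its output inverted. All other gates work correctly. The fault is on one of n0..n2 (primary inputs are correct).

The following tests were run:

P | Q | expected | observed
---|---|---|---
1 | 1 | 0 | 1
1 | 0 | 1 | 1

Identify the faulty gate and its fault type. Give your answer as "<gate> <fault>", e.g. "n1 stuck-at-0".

n2 stuck-at-1

Fault-free values for test 1 (P=1, Q=1): n0=1, n1=1, n2=0, giving Y=0. Observed 1.
Test 1: faults giving observed 1 are {n0 stuck-at-0, n0 inverted output, n1 stuck-at-0, n1 inverted output, n2 stuck-at-1, n2 inverted output}.
Test 2 (P=1, Q=0): fault-free n0=1, n1=1, n2=1 → 1; observed 1. Eliminates n0 stuck-at-0, n0 inverted output, n1 stuck-at-0, n1 inverted output, n2 inverted output.
Only n2 stuck-at-1 is consistent with every test.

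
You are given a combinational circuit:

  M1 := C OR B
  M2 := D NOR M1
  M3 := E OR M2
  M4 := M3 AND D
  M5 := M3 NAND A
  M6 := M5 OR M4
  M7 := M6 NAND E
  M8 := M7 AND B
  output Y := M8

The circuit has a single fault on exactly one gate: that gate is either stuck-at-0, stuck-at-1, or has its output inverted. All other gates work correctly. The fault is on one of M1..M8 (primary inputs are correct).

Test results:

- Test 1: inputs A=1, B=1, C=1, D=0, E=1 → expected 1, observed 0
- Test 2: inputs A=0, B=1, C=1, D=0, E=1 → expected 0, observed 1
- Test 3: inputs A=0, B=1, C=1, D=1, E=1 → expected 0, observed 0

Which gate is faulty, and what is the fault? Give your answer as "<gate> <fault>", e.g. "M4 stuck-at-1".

M5 inverted output

Fault-free values for test 1 (A=1, B=1, C=1, D=0, E=1): M1=1, M2=0, M3=1, M4=0, M5=0, M6=0, M7=1, M8=1, giving Y=1. Observed 0.
Test 1: faults giving observed 0 are {M3 stuck-at-0, M3 inverted output, M4 stuck-at-1, M4 inverted output, M5 stuck-at-1, M5 inverted output, M6 stuck-at-1, M6 inverted output, M7 stuck-at-0, M7 inverted output, M8 stuck-at-0, M8 inverted output}.
Test 2 (A=0, B=1, C=1, D=0, E=1): fault-free M1=1, M2=0, M3=1, M4=0, M5=1, M6=1, M7=0, M8=0 → 0; observed 1. Eliminates M3 stuck-at-0, M3 inverted output, M4 stuck-at-1, M4 inverted output, M5 stuck-at-1, M6 stuck-at-1, M7 stuck-at-0, M8 stuck-at-0.
Test 3 (A=0, B=1, C=1, D=1, E=1): fault-free M1=1, M2=0, M3=1, M4=1, M5=1, M6=1, M7=0, M8=0 → 0; observed 0. Eliminates M6 inverted output, M7 inverted output, M8 inverted output.
Only M5 inverted output is consistent with every test.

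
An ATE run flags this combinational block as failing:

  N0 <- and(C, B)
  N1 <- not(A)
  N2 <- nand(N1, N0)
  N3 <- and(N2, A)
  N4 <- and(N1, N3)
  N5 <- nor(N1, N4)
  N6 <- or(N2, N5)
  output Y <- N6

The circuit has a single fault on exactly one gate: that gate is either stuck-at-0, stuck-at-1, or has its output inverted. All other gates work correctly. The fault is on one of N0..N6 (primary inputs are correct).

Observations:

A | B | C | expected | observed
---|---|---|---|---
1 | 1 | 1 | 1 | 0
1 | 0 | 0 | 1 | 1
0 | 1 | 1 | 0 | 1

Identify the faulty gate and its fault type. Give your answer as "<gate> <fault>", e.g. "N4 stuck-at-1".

N1 inverted output

Fault-free values for test 1 (A=1, B=1, C=1): N0=1, N1=0, N2=1, N3=1, N4=0, N5=1, N6=1, giving Y=1. Observed 0.
Test 1: faults giving observed 0 are {N1 stuck-at-1, N1 inverted output, N6 stuck-at-0, N6 inverted output}.
Test 2 (A=1, B=0, C=0): fault-free N0=0, N1=0, N2=1, N3=1, N4=0, N5=1, N6=1 → 1; observed 1. Eliminates N6 stuck-at-0, N6 inverted output.
Test 3 (A=0, B=1, C=1): fault-free N0=1, N1=1, N2=0, N3=0, N4=0, N5=0, N6=0 → 0; observed 1. Eliminates N1 stuck-at-1.
Only N1 inverted output is consistent with every test.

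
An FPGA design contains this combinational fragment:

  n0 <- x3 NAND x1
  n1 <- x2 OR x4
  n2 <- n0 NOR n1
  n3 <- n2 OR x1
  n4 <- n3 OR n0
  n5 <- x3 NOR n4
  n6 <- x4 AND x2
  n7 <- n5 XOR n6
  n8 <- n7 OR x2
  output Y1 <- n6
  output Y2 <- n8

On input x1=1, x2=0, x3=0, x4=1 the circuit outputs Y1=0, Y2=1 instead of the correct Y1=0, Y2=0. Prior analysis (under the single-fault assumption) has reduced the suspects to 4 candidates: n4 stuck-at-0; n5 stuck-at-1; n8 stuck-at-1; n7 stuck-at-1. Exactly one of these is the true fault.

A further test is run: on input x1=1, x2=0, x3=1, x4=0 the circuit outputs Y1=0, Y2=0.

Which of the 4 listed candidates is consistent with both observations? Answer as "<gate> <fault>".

n4 stuck-at-0

Evaluate each candidate on input x1=1, x2=0, x3=1, x4=0:
  n4 stuck-at-0: n0=0, n1=0, n2=1, n3=1, n4=0 [stuck-at-0], n5=0, n6=0, n7=0, n8=0 → Y1=0, Y2=0 — matches
  n5 stuck-at-1: n0=0, n1=0, n2=1, n3=1, n4=1, n5=1 [stuck-at-1], n6=0, n7=1, n8=1 → Y1=0, Y2=1 — eliminated
  n8 stuck-at-1: n0=0, n1=0, n2=1, n3=1, n4=1, n5=0, n6=0, n7=0, n8=1 [stuck-at-1] → Y1=0, Y2=1 — eliminated
  n7 stuck-at-1: n0=0, n1=0, n2=1, n3=1, n4=1, n5=0, n6=0, n7=1 [stuck-at-1], n8=1 → Y1=0, Y2=1 — eliminated
Only n4 stuck-at-0 reproduces the observed Y1=0, Y2=0.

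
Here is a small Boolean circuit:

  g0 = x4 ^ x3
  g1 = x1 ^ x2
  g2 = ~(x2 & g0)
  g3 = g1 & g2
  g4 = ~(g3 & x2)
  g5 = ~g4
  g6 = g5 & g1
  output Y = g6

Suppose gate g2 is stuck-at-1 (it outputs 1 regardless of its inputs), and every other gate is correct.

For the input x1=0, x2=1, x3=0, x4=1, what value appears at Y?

Propagate with g2 forced: g0=1, g1=1, g2=1 [stuck-at-1], g3=1, g4=0, g5=1, g6=1.
So Y = 1. (Without the fault it would be 0.)

1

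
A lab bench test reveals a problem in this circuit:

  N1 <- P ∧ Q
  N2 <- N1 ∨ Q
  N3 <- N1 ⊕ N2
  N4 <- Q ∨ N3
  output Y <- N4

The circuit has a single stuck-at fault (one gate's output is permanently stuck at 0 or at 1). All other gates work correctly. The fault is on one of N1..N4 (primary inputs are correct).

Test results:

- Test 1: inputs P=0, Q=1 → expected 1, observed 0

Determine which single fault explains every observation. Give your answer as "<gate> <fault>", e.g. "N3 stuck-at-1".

N4 stuck-at-0

Fault-free values for test 1 (P=0, Q=1): N1=0, N2=1, N3=1, N4=1, giving Y=1. Observed 0.
Test 1: faults giving observed 0 are {N4 stuck-at-0}.
Only N4 stuck-at-0 is consistent with every test.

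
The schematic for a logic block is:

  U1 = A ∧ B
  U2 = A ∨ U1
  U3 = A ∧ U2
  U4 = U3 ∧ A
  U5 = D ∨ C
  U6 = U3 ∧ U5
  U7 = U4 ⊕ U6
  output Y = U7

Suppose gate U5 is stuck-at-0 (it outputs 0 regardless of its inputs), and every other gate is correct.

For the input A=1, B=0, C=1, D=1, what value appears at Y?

Propagate with U5 forced: U1=0, U2=1, U3=1, U4=1, U5=0 [stuck-at-0], U6=0, U7=1.
So Y = 1. (Without the fault it would be 0.)

1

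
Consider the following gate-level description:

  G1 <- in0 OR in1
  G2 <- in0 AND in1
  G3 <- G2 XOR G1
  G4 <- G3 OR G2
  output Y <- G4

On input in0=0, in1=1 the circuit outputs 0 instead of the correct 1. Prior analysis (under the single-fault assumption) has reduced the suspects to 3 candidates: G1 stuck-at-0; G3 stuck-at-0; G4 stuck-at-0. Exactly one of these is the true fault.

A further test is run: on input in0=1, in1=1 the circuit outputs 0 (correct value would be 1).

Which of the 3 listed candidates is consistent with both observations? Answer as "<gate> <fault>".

G4 stuck-at-0

Evaluate each candidate on input in0=1, in1=1:
  G1 stuck-at-0: G1=0 [stuck-at-0], G2=1, G3=1, G4=1 → 1 — eliminated
  G3 stuck-at-0: G1=1, G2=1, G3=0 [stuck-at-0], G4=1 → 1 — eliminated
  G4 stuck-at-0: G1=1, G2=1, G3=0, G4=0 [stuck-at-0] → 0 — matches
Only G4 stuck-at-0 reproduces the observed 0.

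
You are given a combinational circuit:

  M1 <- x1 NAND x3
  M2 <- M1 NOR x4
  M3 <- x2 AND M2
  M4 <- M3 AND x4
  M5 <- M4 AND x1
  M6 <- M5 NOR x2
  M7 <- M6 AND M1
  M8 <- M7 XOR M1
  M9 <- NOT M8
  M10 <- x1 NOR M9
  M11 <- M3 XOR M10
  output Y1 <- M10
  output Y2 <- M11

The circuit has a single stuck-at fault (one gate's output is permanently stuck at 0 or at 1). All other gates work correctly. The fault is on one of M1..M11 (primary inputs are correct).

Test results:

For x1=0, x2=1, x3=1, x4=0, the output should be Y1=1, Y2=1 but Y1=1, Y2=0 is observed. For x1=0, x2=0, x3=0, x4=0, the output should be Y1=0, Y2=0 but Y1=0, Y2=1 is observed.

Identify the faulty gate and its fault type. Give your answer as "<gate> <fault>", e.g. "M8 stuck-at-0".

Fault-free values for test 1 (x1=0, x2=1, x3=1, x4=0): M1=1, M2=0, M3=0, M4=0, M5=0, M6=0, M7=0, M8=1, M9=0, M10=1, M11=1, giving Y1=1, Y2=1. Observed Y1=1, Y2=0.
Test 1: faults giving observed Y1=1, Y2=0 are {M2 stuck-at-1, M3 stuck-at-1, M11 stuck-at-0}.
Test 2 (x1=0, x2=0, x3=0, x4=0): fault-free M1=1, M2=0, M3=0, M4=0, M5=0, M6=1, M7=1, M8=0, M9=1, M10=0, M11=0 → Y1=0, Y2=0; observed Y1=0, Y2=1. Eliminates M2 stuck-at-1, M11 stuck-at-0.
Only M3 stuck-at-1 is consistent with every test.

M3 stuck-at-1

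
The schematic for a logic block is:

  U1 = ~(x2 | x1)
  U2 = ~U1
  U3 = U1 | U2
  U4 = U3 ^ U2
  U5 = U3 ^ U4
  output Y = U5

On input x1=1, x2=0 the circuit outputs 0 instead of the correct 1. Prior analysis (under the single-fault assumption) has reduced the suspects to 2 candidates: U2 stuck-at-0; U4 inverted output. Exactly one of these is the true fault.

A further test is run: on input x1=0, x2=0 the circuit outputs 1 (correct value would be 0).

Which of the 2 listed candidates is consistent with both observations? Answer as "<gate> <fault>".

U4 inverted output

Evaluate each candidate on input x1=0, x2=0:
  U2 stuck-at-0: U1=1, U2=0 [stuck-at-0], U3=1, U4=1, U5=0 → 0 — eliminated
  U4 inverted output: U1=1, U2=0, U3=1, U4=0 [inverted output], U5=1 → 1 — matches
Only U4 inverted output reproduces the observed 1.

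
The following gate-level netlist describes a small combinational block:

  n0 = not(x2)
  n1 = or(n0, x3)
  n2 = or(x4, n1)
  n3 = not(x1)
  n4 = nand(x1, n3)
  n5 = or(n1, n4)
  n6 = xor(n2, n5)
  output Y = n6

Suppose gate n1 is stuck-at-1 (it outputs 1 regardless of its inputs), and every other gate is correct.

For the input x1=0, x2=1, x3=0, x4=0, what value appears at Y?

Propagate with n1 forced: n0=0, n1=1 [stuck-at-1], n2=1, n3=1, n4=1, n5=1, n6=0.
So Y = 0. (Without the fault it would be 1.)

0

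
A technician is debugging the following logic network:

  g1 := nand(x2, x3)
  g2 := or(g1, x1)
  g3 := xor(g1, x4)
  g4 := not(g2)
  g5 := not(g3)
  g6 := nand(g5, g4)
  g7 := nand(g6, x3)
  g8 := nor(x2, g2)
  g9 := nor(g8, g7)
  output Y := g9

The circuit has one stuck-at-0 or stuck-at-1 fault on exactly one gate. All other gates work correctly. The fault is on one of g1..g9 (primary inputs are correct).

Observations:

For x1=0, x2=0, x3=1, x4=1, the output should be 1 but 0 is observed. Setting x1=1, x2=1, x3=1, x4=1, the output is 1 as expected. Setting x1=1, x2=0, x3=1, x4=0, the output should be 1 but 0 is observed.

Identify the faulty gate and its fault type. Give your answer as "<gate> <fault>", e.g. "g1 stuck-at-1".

g2 stuck-at-0

Fault-free values for test 1 (x1=0, x2=0, x3=1, x4=1): g1=1, g2=1, g3=0, g4=0, g5=1, g6=1, g7=0, g8=0, g9=1, giving Y=1. Observed 0.
Test 1: faults giving observed 0 are {g1 stuck-at-0, g2 stuck-at-0, g4 stuck-at-1, g6 stuck-at-0, g7 stuck-at-1, g8 stuck-at-1, g9 stuck-at-0}.
Test 2 (x1=1, x2=1, x3=1, x4=1): fault-free g1=0, g2=1, g3=1, g4=0, g5=0, g6=1, g7=0, g8=0, g9=1 → 1; observed 1. Eliminates g6 stuck-at-0, g7 stuck-at-1, g8 stuck-at-1, g9 stuck-at-0.
Test 3 (x1=1, x2=0, x3=1, x4=0): fault-free g1=1, g2=1, g3=1, g4=0, g5=0, g6=1, g7=0, g8=0, g9=1 → 1; observed 0. Eliminates g1 stuck-at-0, g4 stuck-at-1.
Only g2 stuck-at-0 is consistent with every test.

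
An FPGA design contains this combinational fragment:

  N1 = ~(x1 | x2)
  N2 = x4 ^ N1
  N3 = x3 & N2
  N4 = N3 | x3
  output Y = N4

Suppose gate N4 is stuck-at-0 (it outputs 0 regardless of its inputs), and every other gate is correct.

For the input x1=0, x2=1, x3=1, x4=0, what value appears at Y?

Propagate with N4 forced: N1=0, N2=0, N3=0, N4=0 [stuck-at-0].
So Y = 0. (Without the fault it would be 1.)

0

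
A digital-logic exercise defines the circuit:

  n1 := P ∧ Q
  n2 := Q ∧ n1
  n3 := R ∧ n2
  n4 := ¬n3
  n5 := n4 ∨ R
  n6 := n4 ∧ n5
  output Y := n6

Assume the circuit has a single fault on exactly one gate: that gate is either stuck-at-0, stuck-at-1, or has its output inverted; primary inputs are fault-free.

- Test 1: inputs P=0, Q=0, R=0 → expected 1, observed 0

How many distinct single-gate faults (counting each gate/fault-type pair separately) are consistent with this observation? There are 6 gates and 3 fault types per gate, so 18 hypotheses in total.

Fault-free: n1=0, n2=0, n3=0, n4=1, n5=1, n6=1 → 1. Observed 0.
  n1: none of the 3 fault types match ✗
  n2: none of the 3 fault types match ✗
  n3: stuck-at-1, inverted output ✓; others ✗
  n4: stuck-at-0, inverted output ✓; others ✗
  n5: stuck-at-0, inverted output ✓; others ✗
  n6: stuck-at-0, inverted output ✓; others ✗
Consistent faults: {n3 stuck-at-1, n3 inverted output, n4 stuck-at-0, n4 inverted output, n5 stuck-at-0, n5 inverted output, n6 stuck-at-0, n6 inverted output} — 8 in all.

8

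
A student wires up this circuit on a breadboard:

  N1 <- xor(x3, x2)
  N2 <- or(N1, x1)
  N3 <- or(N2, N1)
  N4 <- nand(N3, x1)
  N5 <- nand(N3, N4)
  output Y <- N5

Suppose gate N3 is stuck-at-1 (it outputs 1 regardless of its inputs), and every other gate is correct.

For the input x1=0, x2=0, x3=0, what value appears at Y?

Propagate with N3 forced: N1=0, N2=0, N3=1 [stuck-at-1], N4=1, N5=0.
So Y = 0. (Without the fault it would be 1.)

0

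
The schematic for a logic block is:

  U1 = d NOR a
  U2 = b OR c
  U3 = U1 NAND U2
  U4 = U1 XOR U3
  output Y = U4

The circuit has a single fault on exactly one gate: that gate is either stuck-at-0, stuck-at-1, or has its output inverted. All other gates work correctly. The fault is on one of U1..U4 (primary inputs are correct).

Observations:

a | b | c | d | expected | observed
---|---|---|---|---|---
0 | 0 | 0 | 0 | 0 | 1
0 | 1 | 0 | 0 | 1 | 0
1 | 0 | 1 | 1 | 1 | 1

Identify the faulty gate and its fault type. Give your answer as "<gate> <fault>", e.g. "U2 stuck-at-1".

U2 inverted output

Fault-free values for test 1 (a=0, b=0, c=0, d=0): U1=1, U2=0, U3=1, U4=0, giving Y=0. Observed 1.
Test 1: faults giving observed 1 are {U1 stuck-at-0, U1 inverted output, U2 stuck-at-1, U2 inverted output, U3 stuck-at-0, U3 inverted output, U4 stuck-at-1, U4 inverted output}.
Test 2 (a=0, b=1, c=0, d=0): fault-free U1=1, U2=1, U3=0, U4=1 → 1; observed 0. Eliminates U1 stuck-at-0, U1 inverted output, U2 stuck-at-1, U3 stuck-at-0, U4 stuck-at-1.
Test 3 (a=1, b=0, c=1, d=1): fault-free U1=0, U2=1, U3=1, U4=1 → 1; observed 1. Eliminates U3 inverted output, U4 inverted output.
Only U2 inverted output is consistent with every test.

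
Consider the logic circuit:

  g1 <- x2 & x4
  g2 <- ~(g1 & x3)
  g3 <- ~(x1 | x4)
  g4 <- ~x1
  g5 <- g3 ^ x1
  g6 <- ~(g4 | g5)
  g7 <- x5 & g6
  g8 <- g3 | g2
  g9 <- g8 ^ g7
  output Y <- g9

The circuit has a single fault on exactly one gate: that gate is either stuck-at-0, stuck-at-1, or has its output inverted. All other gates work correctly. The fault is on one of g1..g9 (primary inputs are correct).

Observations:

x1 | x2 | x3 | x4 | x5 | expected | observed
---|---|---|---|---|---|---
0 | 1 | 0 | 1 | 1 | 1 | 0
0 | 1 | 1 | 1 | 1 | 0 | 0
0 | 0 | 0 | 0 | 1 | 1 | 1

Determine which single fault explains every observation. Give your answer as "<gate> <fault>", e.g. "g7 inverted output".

Fault-free values for test 1 (x1=0, x2=1, x3=0, x4=1, x5=1): g1=1, g2=1, g3=0, g4=1, g5=0, g6=0, g7=0, g8=1, g9=1, giving Y=1. Observed 0.
Test 1: faults giving observed 0 are {g2 stuck-at-0, g2 inverted output, g4 stuck-at-0, g4 inverted output, g6 stuck-at-1, g6 inverted output, g7 stuck-at-1, g7 inverted output, g8 stuck-at-0, g8 inverted output, g9 stuck-at-0, g9 inverted output}.
Test 2 (x1=0, x2=1, x3=1, x4=1, x5=1): fault-free g1=1, g2=0, g3=0, g4=1, g5=0, g6=0, g7=0, g8=0, g9=0 → 0; observed 0. Eliminates g2 inverted output, g4 stuck-at-0, g4 inverted output, g6 stuck-at-1, g6 inverted output, g7 stuck-at-1, g7 inverted output, g8 inverted output, g9 inverted output.
Test 3 (x1=0, x2=0, x3=0, x4=0, x5=1): fault-free g1=0, g2=1, g3=1, g4=1, g5=1, g6=0, g7=0, g8=1, g9=1 → 1; observed 1. Eliminates g8 stuck-at-0, g9 stuck-at-0.
Only g2 stuck-at-0 is consistent with every test.

g2 stuck-at-0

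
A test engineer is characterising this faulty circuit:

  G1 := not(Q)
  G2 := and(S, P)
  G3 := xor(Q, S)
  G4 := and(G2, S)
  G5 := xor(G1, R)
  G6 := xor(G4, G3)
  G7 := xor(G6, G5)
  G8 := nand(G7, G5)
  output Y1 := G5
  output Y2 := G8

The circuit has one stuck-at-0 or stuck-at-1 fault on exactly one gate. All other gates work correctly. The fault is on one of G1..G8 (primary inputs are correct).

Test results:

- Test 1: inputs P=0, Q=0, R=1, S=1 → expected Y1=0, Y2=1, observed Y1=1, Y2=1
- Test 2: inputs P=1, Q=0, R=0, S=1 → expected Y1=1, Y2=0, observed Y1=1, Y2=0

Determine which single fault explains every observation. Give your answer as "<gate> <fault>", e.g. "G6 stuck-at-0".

G5 stuck-at-1

Fault-free values for test 1 (P=0, Q=0, R=1, S=1): G1=1, G2=0, G3=1, G4=0, G5=0, G6=1, G7=1, G8=1, giving Y1=0, Y2=1. Observed Y1=1, Y2=1.
Test 1: faults giving observed Y1=1, Y2=1 are {G1 stuck-at-0, G5 stuck-at-1}.
Test 2 (P=1, Q=0, R=0, S=1): fault-free G1=1, G2=1, G3=1, G4=1, G5=1, G6=0, G7=1, G8=0 → Y1=1, Y2=0; observed Y1=1, Y2=0. Eliminates G1 stuck-at-0.
Only G5 stuck-at-1 is consistent with every test.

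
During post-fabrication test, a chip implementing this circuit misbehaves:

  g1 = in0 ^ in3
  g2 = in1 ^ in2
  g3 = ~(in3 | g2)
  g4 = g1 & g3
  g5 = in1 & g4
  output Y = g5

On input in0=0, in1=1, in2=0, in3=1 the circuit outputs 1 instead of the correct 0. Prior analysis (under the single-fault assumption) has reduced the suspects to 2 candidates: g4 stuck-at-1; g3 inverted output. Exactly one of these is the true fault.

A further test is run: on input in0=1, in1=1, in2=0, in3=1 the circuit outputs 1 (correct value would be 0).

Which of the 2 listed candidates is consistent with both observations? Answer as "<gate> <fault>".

g4 stuck-at-1

Evaluate each candidate on input in0=1, in1=1, in2=0, in3=1:
  g4 stuck-at-1: g1=0, g2=1, g3=0, g4=1 [stuck-at-1], g5=1 → 1 — matches
  g3 inverted output: g1=0, g2=1, g3=1 [inverted output], g4=0, g5=0 → 0 — eliminated
Only g4 stuck-at-1 reproduces the observed 1.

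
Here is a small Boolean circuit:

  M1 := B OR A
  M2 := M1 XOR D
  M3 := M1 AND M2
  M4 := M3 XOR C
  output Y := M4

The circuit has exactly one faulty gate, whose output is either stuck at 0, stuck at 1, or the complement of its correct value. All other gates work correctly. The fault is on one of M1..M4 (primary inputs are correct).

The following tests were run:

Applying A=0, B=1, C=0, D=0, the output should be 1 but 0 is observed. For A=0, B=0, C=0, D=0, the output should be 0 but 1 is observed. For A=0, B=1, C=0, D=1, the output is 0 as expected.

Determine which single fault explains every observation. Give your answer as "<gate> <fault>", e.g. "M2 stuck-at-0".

M1 inverted output

Fault-free values for test 1 (A=0, B=1, C=0, D=0): M1=1, M2=1, M3=1, M4=1, giving Y=1. Observed 0.
Test 1: faults giving observed 0 are {M1 stuck-at-0, M1 inverted output, M2 stuck-at-0, M2 inverted output, M3 stuck-at-0, M3 inverted output, M4 stuck-at-0, M4 inverted output}.
Test 2 (A=0, B=0, C=0, D=0): fault-free M1=0, M2=0, M3=0, M4=0 → 0; observed 1. Eliminates M1 stuck-at-0, M2 stuck-at-0, M2 inverted output, M3 stuck-at-0, M4 stuck-at-0.
Test 3 (A=0, B=1, C=0, D=1): fault-free M1=1, M2=0, M3=0, M4=0 → 0; observed 0. Eliminates M3 inverted output, M4 inverted output.
Only M1 inverted output is consistent with every test.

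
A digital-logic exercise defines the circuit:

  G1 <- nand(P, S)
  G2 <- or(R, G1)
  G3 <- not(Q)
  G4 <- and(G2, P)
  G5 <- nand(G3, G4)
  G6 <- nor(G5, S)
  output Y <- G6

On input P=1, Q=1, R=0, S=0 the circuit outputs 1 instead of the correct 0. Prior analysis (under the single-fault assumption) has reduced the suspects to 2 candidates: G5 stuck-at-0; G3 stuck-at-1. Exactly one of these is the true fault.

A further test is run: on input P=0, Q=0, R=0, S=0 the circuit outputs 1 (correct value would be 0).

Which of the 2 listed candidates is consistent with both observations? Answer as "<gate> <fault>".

Evaluate each candidate on input P=0, Q=0, R=0, S=0:
  G5 stuck-at-0: G1=1, G2=1, G3=1, G4=0, G5=0 [stuck-at-0], G6=1 → 1 — matches
  G3 stuck-at-1: G1=1, G2=1, G3=1 [stuck-at-1], G4=0, G5=1, G6=0 → 0 — eliminated
Only G5 stuck-at-0 reproduces the observed 1.

G5 stuck-at-0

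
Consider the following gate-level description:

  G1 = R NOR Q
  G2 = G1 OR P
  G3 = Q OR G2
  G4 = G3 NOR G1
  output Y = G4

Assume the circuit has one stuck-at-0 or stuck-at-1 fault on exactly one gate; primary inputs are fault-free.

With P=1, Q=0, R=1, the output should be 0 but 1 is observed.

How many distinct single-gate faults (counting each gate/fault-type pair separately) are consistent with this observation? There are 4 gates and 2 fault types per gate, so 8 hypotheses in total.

3

Fault-free: G1=0, G2=1, G3=1, G4=0 → 0. Observed 1.
  G1 stuck-at-0: output 0 ✗
  G1 stuck-at-1: output 0 ✗
  G2 stuck-at-0: output 1 ✓
  G2 stuck-at-1: output 0 ✗
  G3 stuck-at-0: output 1 ✓
  G3 stuck-at-1: output 0 ✗
  G4 stuck-at-0: output 0 ✗
  G4 stuck-at-1: output 1 ✓
Consistent faults: {G2 stuck-at-0, G3 stuck-at-0, G4 stuck-at-1} — 3 in all.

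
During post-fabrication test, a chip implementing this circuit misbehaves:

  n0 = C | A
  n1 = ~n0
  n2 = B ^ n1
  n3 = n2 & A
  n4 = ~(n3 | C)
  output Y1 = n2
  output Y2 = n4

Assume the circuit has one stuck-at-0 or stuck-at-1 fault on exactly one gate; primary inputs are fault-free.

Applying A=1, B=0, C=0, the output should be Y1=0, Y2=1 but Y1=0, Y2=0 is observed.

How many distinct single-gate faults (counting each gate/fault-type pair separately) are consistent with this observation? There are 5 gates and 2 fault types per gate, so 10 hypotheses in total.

Fault-free: n0=1, n1=0, n2=0, n3=0, n4=1 → Y1=0, Y2=1. Observed Y1=0, Y2=0.
  n0 stuck-at-0: output Y1=1, Y2=0 ✗
  n0 stuck-at-1: output Y1=0, Y2=1 ✗
  n1 stuck-at-0: output Y1=0, Y2=1 ✗
  n1 stuck-at-1: output Y1=1, Y2=0 ✗
  n2 stuck-at-0: output Y1=0, Y2=1 ✗
  n2 stuck-at-1: output Y1=1, Y2=0 ✗
  n3 stuck-at-0: output Y1=0, Y2=1 ✗
  n3 stuck-at-1: output Y1=0, Y2=0 ✓
  n4 stuck-at-0: output Y1=0, Y2=0 ✓
  n4 stuck-at-1: output Y1=0, Y2=1 ✗
Consistent faults: {n3 stuck-at-1, n4 stuck-at-0} — 2 in all.

2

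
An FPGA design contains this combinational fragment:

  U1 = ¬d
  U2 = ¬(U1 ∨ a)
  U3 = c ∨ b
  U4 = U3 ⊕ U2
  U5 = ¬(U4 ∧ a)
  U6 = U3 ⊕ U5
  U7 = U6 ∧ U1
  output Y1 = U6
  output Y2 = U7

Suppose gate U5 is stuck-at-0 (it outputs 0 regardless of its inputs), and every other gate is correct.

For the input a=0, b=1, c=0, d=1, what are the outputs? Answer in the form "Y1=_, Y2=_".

Y1=1, Y2=0

Propagate with U5 forced: U1=0, U2=1, U3=1, U4=0, U5=0 [stuck-at-0], U6=1, U7=0.
So the outputs are Y1=1, Y2=0. (Without the fault they would be Y1=0, Y2=0.)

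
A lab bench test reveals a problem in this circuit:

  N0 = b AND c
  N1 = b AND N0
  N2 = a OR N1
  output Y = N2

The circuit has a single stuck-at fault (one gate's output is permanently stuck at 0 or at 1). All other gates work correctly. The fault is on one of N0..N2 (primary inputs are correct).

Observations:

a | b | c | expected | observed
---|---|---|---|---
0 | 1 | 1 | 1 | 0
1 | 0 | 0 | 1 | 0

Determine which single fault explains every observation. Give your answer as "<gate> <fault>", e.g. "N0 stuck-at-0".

Fault-free values for test 1 (a=0, b=1, c=1): N0=1, N1=1, N2=1, giving Y=1. Observed 0.
Test 1: faults giving observed 0 are {N0 stuck-at-0, N1 stuck-at-0, N2 stuck-at-0}.
Test 2 (a=1, b=0, c=0): fault-free N0=0, N1=0, N2=1 → 1; observed 0. Eliminates N0 stuck-at-0, N1 stuck-at-0.
Only N2 stuck-at-0 is consistent with every test.

N2 stuck-at-0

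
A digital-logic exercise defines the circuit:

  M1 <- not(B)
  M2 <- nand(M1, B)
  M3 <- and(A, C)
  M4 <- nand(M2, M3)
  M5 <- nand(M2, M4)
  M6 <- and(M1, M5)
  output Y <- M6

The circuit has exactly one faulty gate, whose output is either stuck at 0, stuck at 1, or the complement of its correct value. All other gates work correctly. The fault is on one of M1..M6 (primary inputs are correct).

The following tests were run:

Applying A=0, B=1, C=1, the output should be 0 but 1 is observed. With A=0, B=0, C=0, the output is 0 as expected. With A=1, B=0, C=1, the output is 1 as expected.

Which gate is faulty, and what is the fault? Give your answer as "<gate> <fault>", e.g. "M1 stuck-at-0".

M1 stuck-at-1

Fault-free values for test 1 (A=0, B=1, C=1): M1=0, M2=1, M3=0, M4=1, M5=0, M6=0, giving Y=0. Observed 1.
Test 1: faults giving observed 1 are {M1 stuck-at-1, M1 inverted output, M6 stuck-at-1, M6 inverted output}.
Test 2 (A=0, B=0, C=0): fault-free M1=1, M2=1, M3=0, M4=1, M5=0, M6=0 → 0; observed 0. Eliminates M6 stuck-at-1, M6 inverted output.
Test 3 (A=1, B=0, C=1): fault-free M1=1, M2=1, M3=1, M4=0, M5=1, M6=1 → 1; observed 1. Eliminates M1 inverted output.
Only M1 stuck-at-1 is consistent with every test.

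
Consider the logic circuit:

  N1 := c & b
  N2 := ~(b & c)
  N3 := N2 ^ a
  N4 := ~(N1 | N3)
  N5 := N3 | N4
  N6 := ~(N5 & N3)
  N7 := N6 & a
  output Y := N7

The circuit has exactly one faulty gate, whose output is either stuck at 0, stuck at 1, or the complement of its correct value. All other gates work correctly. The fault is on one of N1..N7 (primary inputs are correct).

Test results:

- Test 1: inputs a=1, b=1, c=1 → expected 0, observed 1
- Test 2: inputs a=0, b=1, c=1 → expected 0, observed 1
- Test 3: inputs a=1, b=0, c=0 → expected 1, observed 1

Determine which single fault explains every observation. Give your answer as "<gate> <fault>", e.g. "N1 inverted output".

Fault-free values for test 1 (a=1, b=1, c=1): N1=1, N2=0, N3=1, N4=0, N5=1, N6=0, N7=0, giving Y=0. Observed 1.
Test 1: faults giving observed 1 are {N2 stuck-at-1, N2 inverted output, N3 stuck-at-0, N3 inverted output, N5 stuck-at-0, N5 inverted output, N6 stuck-at-1, N6 inverted output, N7 stuck-at-1, N7 inverted output}.
Test 2 (a=0, b=1, c=1): fault-free N1=1, N2=0, N3=0, N4=0, N5=0, N6=1, N7=0 → 0; observed 1. Eliminates N2 stuck-at-1, N2 inverted output, N3 stuck-at-0, N3 inverted output, N5 stuck-at-0, N5 inverted output, N6 stuck-at-1, N6 inverted output.
Test 3 (a=1, b=0, c=0): fault-free N1=0, N2=1, N3=0, N4=1, N5=1, N6=1, N7=1 → 1; observed 1. Eliminates N7 inverted output.
Only N7 stuck-at-1 is consistent with every test.

N7 stuck-at-1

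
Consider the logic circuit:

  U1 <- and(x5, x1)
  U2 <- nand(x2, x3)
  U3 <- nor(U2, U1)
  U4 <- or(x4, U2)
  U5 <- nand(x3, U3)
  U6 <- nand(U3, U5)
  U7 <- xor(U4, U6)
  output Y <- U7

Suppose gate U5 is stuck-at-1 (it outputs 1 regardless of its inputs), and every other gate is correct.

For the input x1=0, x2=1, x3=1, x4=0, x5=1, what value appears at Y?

0

Propagate with U5 forced: U1=0, U2=0, U3=1, U4=0, U5=1 [stuck-at-1], U6=0, U7=0.
So Y = 0. (Without the fault it would be 1.)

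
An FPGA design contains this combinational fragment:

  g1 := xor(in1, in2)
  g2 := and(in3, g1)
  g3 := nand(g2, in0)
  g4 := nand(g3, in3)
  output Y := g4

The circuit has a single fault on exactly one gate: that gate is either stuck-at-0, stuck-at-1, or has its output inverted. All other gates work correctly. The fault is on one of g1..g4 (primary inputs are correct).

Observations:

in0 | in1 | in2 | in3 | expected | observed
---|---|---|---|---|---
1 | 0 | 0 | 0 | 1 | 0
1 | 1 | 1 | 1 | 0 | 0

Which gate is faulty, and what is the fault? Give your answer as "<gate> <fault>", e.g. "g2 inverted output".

g4 stuck-at-0

Fault-free values for test 1 (in0=1, in1=0, in2=0, in3=0): g1=0, g2=0, g3=1, g4=1, giving Y=1. Observed 0.
Test 1: faults giving observed 0 are {g4 stuck-at-0, g4 inverted output}.
Test 2 (in0=1, in1=1, in2=1, in3=1): fault-free g1=0, g2=0, g3=1, g4=0 → 0; observed 0. Eliminates g4 inverted output.
Only g4 stuck-at-0 is consistent with every test.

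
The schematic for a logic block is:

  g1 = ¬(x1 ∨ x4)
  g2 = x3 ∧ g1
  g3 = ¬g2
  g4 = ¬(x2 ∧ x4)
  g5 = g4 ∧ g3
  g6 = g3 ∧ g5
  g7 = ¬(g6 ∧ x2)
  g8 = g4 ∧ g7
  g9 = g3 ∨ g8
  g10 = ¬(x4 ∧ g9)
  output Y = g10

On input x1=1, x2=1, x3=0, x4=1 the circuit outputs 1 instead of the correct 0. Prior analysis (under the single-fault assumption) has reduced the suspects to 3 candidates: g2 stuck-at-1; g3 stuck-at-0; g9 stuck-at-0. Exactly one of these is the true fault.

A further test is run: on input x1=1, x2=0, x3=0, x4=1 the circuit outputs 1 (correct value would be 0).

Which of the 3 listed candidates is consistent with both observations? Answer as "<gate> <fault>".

g9 stuck-at-0

Evaluate each candidate on input x1=1, x2=0, x3=0, x4=1:
  g2 stuck-at-1: g1=0, g2=1 [stuck-at-1], g3=0, g4=1, g5=0, g6=0, g7=1, g8=1, g9=1, g10=0 → 0 — eliminated
  g3 stuck-at-0: g1=0, g2=0, g3=0 [stuck-at-0], g4=1, g5=0, g6=0, g7=1, g8=1, g9=1, g10=0 → 0 — eliminated
  g9 stuck-at-0: g1=0, g2=0, g3=1, g4=1, g5=1, g6=1, g7=1, g8=1, g9=0 [stuck-at-0], g10=1 → 1 — matches
Only g9 stuck-at-0 reproduces the observed 1.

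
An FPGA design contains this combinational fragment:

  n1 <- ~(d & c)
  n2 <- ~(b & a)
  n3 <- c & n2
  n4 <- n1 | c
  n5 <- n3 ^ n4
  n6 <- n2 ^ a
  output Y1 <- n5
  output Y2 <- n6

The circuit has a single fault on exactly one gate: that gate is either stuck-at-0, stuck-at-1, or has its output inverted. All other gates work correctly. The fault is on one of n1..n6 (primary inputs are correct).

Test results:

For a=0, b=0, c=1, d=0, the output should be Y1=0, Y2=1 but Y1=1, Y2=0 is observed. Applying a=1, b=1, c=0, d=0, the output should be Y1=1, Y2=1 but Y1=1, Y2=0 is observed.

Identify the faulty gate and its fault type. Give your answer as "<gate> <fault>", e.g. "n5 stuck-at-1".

n2 inverted output

Fault-free values for test 1 (a=0, b=0, c=1, d=0): n1=1, n2=1, n3=1, n4=1, n5=0, n6=1, giving Y1=0, Y2=1. Observed Y1=1, Y2=0.
Test 1: faults giving observed Y1=1, Y2=0 are {n2 stuck-at-0, n2 inverted output}.
Test 2 (a=1, b=1, c=0, d=0): fault-free n1=1, n2=0, n3=0, n4=1, n5=1, n6=1 → Y1=1, Y2=1; observed Y1=1, Y2=0. Eliminates n2 stuck-at-0.
Only n2 inverted output is consistent with every test.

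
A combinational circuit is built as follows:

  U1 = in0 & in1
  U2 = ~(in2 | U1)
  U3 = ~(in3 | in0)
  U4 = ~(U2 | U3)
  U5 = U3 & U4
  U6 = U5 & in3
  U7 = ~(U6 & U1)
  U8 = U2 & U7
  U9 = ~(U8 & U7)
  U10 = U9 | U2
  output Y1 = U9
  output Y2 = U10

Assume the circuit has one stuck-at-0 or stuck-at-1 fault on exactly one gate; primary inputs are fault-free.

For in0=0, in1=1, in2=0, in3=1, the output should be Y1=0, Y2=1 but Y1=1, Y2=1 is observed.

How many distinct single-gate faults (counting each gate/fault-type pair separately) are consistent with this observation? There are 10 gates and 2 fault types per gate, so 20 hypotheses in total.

Fault-free: U1=0, U2=1, U3=0, U4=0, U5=0, U6=0, U7=1, U8=1, U9=0, U10=1 → Y1=0, Y2=1. Observed Y1=1, Y2=1.
  U1: stuck-at-1 ✓; others ✗
  U2: stuck-at-0 ✓; others ✗
  U3: none of the 2 fault types match ✗
  U4: none of the 2 fault types match ✗
  U5: none of the 2 fault types match ✗
  U6: none of the 2 fault types match ✗
  U7: stuck-at-0 ✓; others ✗
  U8: stuck-at-0 ✓; others ✗
  U9: stuck-at-1 ✓; others ✗
  U10: none of the 2 fault types match ✗
Consistent faults: {U1 stuck-at-1, U2 stuck-at-0, U7 stuck-at-0, U8 stuck-at-0, U9 stuck-at-1} — 5 in all.

5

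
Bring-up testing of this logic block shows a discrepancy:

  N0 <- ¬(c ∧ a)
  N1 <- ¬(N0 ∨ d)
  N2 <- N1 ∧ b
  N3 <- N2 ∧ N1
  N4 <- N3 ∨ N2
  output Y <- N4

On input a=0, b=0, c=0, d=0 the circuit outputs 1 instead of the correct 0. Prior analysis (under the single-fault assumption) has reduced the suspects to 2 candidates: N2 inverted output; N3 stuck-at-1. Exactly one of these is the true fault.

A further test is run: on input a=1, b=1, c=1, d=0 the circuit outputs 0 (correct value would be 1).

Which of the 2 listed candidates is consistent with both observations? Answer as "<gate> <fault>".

Evaluate each candidate on input a=1, b=1, c=1, d=0:
  N2 inverted output: N0=0, N1=1, N2=0 [inverted output], N3=0, N4=0 → 0 — matches
  N3 stuck-at-1: N0=0, N1=1, N2=1, N3=1 [stuck-at-1], N4=1 → 1 — eliminated
Only N2 inverted output reproduces the observed 0.

N2 inverted output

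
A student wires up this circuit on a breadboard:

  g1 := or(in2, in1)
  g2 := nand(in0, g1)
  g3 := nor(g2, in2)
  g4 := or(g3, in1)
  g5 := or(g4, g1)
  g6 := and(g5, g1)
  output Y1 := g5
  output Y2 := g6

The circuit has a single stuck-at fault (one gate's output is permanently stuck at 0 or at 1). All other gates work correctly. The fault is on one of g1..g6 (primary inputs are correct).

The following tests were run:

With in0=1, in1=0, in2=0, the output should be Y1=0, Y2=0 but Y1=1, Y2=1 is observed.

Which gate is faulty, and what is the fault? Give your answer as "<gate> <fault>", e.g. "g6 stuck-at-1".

Fault-free values for test 1 (in0=1, in1=0, in2=0): g1=0, g2=1, g3=0, g4=0, g5=0, g6=0, giving Y1=0, Y2=0. Observed Y1=1, Y2=1.
Test 1: faults giving observed Y1=1, Y2=1 are {g1 stuck-at-1}.
Only g1 stuck-at-1 is consistent with every test.

g1 stuck-at-1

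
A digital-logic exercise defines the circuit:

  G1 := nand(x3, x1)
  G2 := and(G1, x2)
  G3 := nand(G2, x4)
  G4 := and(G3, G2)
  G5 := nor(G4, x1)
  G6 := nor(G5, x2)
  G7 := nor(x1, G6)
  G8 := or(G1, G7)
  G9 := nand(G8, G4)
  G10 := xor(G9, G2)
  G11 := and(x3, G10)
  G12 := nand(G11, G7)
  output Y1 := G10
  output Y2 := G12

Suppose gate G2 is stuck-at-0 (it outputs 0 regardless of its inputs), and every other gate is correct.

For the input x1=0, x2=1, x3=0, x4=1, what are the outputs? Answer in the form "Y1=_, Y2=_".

Y1=1, Y2=1

Propagate with G2 forced: G1=1, G2=0 [stuck-at-0], G3=1, G4=0, G5=1, G6=0, G7=1, G8=1, G9=1, G10=1, G11=0, G12=1.
So the outputs are Y1=1, Y2=1. (Without the fault they would be Y1=0, Y2=1.)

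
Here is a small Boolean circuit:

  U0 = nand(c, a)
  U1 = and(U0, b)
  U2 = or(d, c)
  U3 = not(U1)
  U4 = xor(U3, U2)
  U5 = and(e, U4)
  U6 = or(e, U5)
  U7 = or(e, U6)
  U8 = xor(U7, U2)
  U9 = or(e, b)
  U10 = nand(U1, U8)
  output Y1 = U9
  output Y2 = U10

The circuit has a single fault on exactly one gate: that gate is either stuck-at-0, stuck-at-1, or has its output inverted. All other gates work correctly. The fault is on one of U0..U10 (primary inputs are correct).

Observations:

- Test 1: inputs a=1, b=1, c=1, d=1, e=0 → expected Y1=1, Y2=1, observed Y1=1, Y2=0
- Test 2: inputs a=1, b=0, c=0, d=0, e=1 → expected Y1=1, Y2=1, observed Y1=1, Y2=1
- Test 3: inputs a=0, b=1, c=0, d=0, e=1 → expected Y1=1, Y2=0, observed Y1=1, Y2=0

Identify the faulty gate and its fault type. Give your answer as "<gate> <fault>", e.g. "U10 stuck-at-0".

Fault-free values for test 1 (a=1, b=1, c=1, d=1, e=0): U0=0, U1=0, U2=1, U3=1, U4=0, U5=0, U6=0, U7=0, U8=1, U9=1, U10=1, giving Y1=1, Y2=1. Observed Y1=1, Y2=0.
Test 1: faults giving observed Y1=1, Y2=0 are {U0 stuck-at-1, U0 inverted output, U1 stuck-at-1, U1 inverted output, U10 stuck-at-0, U10 inverted output}.
Test 2 (a=1, b=0, c=0, d=0, e=1): fault-free U0=1, U1=0, U2=0, U3=1, U4=1, U5=1, U6=1, U7=1, U8=1, U9=1, U10=1 → Y1=1, Y2=1; observed Y1=1, Y2=1. Eliminates U1 stuck-at-1, U1 inverted output, U10 stuck-at-0, U10 inverted output.
Test 3 (a=0, b=1, c=0, d=0, e=1): fault-free U0=1, U1=1, U2=0, U3=0, U4=0, U5=0, U6=1, U7=1, U8=1, U9=1, U10=0 → Y1=1, Y2=0; observed Y1=1, Y2=0. Eliminates U0 inverted output.
Only U0 stuck-at-1 is consistent with every test.

U0 stuck-at-1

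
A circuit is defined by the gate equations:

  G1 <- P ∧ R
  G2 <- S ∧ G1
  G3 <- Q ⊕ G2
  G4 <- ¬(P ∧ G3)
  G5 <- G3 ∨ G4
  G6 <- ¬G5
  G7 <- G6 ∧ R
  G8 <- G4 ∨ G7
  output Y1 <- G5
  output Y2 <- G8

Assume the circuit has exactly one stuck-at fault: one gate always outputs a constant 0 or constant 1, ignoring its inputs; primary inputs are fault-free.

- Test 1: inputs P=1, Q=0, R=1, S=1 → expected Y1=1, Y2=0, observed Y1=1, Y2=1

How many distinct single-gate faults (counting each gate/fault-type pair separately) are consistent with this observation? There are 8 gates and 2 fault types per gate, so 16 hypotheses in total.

Fault-free: G1=1, G2=1, G3=1, G4=0, G5=1, G6=0, G7=0, G8=0 → Y1=1, Y2=0. Observed Y1=1, Y2=1.
  G1: stuck-at-0 ✓; others ✗
  G2: stuck-at-0 ✓; others ✗
  G3: stuck-at-0 ✓; others ✗
  G4: stuck-at-1 ✓; others ✗
  G5: none of the 2 fault types match ✗
  G6: stuck-at-1 ✓; others ✗
  G7: stuck-at-1 ✓; others ✗
  G8: stuck-at-1 ✓; others ✗
Consistent faults: {G1 stuck-at-0, G2 stuck-at-0, G3 stuck-at-0, G4 stuck-at-1, G6 stuck-at-1, G7 stuck-at-1, G8 stuck-at-1} — 7 in all.

7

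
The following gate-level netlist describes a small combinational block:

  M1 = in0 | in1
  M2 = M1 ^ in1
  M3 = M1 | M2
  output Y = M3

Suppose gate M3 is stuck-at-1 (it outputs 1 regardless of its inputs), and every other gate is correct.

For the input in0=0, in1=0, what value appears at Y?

1

Propagate with M3 forced: M1=0, M2=0, M3=1 [stuck-at-1].
So Y = 1. (Without the fault it would be 0.)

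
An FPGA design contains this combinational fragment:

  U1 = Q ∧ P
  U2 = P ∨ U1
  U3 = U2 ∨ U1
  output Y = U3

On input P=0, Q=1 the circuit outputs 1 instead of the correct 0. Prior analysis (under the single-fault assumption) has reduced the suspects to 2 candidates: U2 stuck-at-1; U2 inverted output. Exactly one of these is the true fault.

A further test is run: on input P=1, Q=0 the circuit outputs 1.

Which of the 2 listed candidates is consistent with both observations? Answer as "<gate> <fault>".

Evaluate each candidate on input P=1, Q=0:
  U2 stuck-at-1: U1=0, U2=1 [stuck-at-1], U3=1 → 1 — matches
  U2 inverted output: U1=0, U2=0 [inverted output], U3=0 → 0 — eliminated
Only U2 stuck-at-1 reproduces the observed 1.

U2 stuck-at-1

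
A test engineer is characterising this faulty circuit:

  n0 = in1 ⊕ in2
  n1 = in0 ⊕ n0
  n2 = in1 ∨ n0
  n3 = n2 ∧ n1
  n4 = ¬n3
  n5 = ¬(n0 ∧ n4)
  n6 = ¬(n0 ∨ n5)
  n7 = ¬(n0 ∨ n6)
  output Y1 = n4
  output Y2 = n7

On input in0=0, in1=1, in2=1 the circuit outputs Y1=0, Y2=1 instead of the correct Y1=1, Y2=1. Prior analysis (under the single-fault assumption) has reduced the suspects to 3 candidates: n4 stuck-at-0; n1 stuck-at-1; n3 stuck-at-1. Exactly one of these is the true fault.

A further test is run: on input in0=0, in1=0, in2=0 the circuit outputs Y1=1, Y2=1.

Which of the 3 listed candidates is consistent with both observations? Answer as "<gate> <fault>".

n1 stuck-at-1

Evaluate each candidate on input in0=0, in1=0, in2=0:
  n4 stuck-at-0: n0=0, n1=0, n2=0, n3=0, n4=0 [stuck-at-0], n5=1, n6=0, n7=1 → Y1=0, Y2=1 — eliminated
  n1 stuck-at-1: n0=0, n1=1 [stuck-at-1], n2=0, n3=0, n4=1, n5=1, n6=0, n7=1 → Y1=1, Y2=1 — matches
  n3 stuck-at-1: n0=0, n1=0, n2=0, n3=1 [stuck-at-1], n4=0, n5=1, n6=0, n7=1 → Y1=0, Y2=1 — eliminated
Only n1 stuck-at-1 reproduces the observed Y1=1, Y2=1.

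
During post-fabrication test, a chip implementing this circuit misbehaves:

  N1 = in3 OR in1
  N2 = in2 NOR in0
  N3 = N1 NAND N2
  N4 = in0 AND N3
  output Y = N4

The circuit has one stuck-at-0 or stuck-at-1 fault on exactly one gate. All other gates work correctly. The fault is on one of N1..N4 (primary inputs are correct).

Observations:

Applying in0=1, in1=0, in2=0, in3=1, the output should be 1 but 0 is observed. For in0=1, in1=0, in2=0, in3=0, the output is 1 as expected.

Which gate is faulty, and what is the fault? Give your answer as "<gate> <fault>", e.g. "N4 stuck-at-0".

N2 stuck-at-1

Fault-free values for test 1 (in0=1, in1=0, in2=0, in3=1): N1=1, N2=0, N3=1, N4=1, giving Y=1. Observed 0.
Test 1: faults giving observed 0 are {N2 stuck-at-1, N3 stuck-at-0, N4 stuck-at-0}.
Test 2 (in0=1, in1=0, in2=0, in3=0): fault-free N1=0, N2=0, N3=1, N4=1 → 1; observed 1. Eliminates N3 stuck-at-0, N4 stuck-at-0.
Only N2 stuck-at-1 is consistent with every test.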